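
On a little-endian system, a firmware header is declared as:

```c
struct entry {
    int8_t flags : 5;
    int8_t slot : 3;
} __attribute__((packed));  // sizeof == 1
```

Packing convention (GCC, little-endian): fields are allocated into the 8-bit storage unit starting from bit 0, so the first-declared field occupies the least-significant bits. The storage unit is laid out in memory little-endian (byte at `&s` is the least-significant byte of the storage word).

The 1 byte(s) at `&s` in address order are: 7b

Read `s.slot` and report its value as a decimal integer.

3

[0]=0x7b (little-endian) → word 0x7b
flags:5 @ bit 0 → (0x7b>>0)&0x1f = 0x1b
slot:3 @ bit 5 → (0x7b>>5)&0x7 = 0x3  ←
slot signed 3b, MSB=0: value = 3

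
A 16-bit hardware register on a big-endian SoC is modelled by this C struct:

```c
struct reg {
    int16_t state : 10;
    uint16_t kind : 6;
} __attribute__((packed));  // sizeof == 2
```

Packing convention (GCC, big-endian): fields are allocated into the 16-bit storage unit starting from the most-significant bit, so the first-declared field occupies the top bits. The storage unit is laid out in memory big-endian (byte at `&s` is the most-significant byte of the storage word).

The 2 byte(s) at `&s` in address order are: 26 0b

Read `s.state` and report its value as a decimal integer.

152

[0]=0x26 [1]=0x0b (big-endian) → word 0x260b
state:10 @ bit 6 → (0x260b>>6)&0x3ff = 0x98  ←
kind:6 @ bit 0 → (0x260b>>0)&0x3f = 0xb
state signed 10b, MSB=0: value = 152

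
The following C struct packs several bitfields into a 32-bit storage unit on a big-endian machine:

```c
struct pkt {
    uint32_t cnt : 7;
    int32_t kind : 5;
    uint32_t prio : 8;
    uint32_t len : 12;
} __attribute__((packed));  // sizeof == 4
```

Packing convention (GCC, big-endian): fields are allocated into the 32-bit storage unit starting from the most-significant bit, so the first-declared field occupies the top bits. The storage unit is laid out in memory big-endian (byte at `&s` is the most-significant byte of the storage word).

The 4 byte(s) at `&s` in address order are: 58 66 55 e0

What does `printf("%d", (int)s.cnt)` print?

44

[0]=0x58 [1]=0x66 [2]=0x55 [3]=0xe0 (big-endian) → word 0x586655e0
cnt:7 @ bit 25 → (0x586655e0>>25)&0x7f = 0x2c  ←
kind:5 @ bit 20 → (0x586655e0>>20)&0x1f = 0x6
prio:8 @ bit 12 → (0x586655e0>>12)&0xff = 0x65
len:12 @ bit 0 → (0x586655e0>>0)&0xfff = 0x5e0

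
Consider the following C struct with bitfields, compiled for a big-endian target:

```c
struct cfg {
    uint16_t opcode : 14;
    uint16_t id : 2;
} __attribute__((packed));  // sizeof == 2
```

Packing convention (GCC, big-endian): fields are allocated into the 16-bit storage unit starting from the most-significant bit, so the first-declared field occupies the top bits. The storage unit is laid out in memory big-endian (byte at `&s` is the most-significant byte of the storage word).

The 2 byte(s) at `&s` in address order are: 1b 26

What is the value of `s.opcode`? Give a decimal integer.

1737

[0]=0x1b [1]=0x26 (big-endian) → word 0x1b26
opcode [2+:14] = (word>>2) & 0x3fff = 1737  ←
id [0+:2] = (word>>0) & 0x3 = 2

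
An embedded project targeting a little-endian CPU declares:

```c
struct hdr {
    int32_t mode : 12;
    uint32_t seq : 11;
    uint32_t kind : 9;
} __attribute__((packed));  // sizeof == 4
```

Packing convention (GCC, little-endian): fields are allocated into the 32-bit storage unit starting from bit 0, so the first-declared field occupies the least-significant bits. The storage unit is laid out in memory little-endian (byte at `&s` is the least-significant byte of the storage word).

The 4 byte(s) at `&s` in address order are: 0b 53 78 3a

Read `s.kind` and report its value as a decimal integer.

116

[0]=0x0b [1]=0x53 [2]=0x78 [3]=0x3a (little-endian) → word 0x3a78530b
mode:12 @ bit 0 → (0x3a78530b>>0)&0xfff = 0x30b
seq:11 @ bit 12 → (0x3a78530b>>12)&0x7ff = 0x785
kind:9 @ bit 23 → (0x3a78530b>>23)&0x1ff = 0x74  ←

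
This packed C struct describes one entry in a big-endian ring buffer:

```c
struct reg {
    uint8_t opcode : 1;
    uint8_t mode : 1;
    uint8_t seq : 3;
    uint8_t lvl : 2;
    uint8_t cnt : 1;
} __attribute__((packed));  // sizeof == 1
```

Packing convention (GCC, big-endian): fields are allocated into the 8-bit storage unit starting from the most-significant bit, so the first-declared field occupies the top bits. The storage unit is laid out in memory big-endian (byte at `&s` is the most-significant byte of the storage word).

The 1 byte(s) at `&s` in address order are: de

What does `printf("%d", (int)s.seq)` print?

[0]=0xde (big-endian) → word 0xde
opcode:1 @ bit 7 → (0xde>>7)&0x1 = 0x1
mode:1 @ bit 6 → (0xde>>6)&0x1 = 0x1
seq:3 @ bit 3 → (0xde>>3)&0x7 = 0x3  ←
lvl:2 @ bit 1 → (0xde>>1)&0x3 = 0x3
cnt:1 @ bit 0 → (0xde>>0)&0x1 = 0x0

3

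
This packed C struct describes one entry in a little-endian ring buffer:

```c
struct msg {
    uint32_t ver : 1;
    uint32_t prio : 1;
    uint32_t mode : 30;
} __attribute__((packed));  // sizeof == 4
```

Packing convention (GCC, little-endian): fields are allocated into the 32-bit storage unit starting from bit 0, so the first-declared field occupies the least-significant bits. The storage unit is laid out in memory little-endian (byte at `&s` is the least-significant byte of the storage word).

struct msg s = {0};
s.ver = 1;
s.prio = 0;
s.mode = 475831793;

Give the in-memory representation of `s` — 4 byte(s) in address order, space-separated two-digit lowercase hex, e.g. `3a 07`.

[0+:1] ver=1 & 0x1 = 0x1; word=0x00000001
[1+:1] prio=0 & 0x1 = 0x0; word=0x00000001
[2+:30] mode=475831793 & 0x3fffffff = 0x1c5c9df1; word=0x717277c5
word = 0x717277c5 → little-endian bytes:
  [0]=0xc5  [1]=0x77  [2]=0x72  [3]=0x71

c5 77 72 71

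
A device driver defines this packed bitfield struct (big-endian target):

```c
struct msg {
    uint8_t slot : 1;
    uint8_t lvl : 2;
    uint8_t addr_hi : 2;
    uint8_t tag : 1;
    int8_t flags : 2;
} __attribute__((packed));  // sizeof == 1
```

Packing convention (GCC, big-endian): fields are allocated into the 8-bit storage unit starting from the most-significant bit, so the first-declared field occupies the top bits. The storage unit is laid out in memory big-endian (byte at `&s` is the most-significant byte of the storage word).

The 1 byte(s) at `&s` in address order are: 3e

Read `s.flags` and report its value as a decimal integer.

-2

[0]=0x3e (big-endian) → word 0x3e
slot:1 @ bit 7 → (0x3e>>7)&0x1 = 0x0
lvl:2 @ bit 5 → (0x3e>>5)&0x3 = 0x1
addr_hi:2 @ bit 3 → (0x3e>>3)&0x3 = 0x3
tag:1 @ bit 2 → (0x3e>>2)&0x1 = 0x1
flags:2 @ bit 0 → (0x3e>>0)&0x3 = 0x2  ←
flags signed 2b, MSB=1: 2 - 4 = -2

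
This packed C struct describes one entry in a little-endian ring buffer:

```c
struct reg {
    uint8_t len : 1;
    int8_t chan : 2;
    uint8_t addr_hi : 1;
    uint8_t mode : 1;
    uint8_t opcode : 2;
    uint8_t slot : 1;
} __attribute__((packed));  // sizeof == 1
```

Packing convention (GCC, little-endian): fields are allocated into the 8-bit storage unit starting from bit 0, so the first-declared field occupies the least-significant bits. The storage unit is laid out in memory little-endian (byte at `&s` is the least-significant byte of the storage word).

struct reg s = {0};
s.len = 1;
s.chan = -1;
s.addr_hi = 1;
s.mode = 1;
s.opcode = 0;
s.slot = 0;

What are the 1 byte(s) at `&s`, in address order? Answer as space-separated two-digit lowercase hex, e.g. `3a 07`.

len:1 = 1 → 0x1 << 0 → word 0x01
chan:2 = -1 → 0x3 << 1 → word 0x07
addr_hi:1 = 1 → 0x1 << 3 → word 0x0f
mode:1 = 1 → 0x1 << 4 → word 0x1f
opcode:2 = 0 → 0x0 << 5 → word 0x1f
slot:1 = 0 → 0x0 << 7 → word 0x1f
word = 0x1f → little-endian bytes:
  [0]=0x1f

1f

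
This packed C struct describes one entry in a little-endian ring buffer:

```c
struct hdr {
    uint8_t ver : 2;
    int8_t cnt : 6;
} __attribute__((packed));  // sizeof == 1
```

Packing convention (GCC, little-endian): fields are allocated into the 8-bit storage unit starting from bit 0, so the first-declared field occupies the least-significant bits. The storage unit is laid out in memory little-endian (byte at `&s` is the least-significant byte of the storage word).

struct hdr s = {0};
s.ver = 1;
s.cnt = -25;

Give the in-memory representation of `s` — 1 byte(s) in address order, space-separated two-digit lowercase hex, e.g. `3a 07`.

ver:2 = 1 → 0x1 << 0 → word 0x01
cnt:6 = -25 → 0x27 << 2 → word 0x9d
word = 0x9d → little-endian bytes:
  [0]=0x9d

9d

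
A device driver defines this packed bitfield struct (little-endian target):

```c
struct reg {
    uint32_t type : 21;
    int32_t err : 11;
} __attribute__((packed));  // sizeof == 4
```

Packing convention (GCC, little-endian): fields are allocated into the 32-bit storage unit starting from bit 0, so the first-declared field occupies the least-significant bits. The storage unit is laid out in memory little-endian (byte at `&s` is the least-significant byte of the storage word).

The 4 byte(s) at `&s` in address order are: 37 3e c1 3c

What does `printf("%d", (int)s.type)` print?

[0]=0x37 [1]=0x3e [2]=0xc1 [3]=0x3c (little-endian) → word 0x3cc13e37
type [0+:21] = (word>>0) & 0x1fffff = 81463  ←
err [21+:11] = (word>>21) & 0x7ff = 486

81463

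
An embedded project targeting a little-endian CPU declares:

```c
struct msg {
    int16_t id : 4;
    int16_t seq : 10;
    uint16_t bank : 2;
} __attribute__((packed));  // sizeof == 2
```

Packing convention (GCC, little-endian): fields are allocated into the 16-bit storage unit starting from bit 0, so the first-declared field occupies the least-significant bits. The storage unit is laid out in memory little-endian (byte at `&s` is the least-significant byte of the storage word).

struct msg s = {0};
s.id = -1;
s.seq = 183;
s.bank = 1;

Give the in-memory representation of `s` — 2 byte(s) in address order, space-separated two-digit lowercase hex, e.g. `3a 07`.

id (4b) val=-1 bits=0xf at bit 0: 0x000f
seq (10b) val=183 bits=0xb7 at bit 4: 0x0b7f
bank (2b) val=1 bits=0x1 at bit 14: 0x4b7f
word = 0x4b7f → little-endian bytes:
  [0]=0x7f  [1]=0x4b

7f 4b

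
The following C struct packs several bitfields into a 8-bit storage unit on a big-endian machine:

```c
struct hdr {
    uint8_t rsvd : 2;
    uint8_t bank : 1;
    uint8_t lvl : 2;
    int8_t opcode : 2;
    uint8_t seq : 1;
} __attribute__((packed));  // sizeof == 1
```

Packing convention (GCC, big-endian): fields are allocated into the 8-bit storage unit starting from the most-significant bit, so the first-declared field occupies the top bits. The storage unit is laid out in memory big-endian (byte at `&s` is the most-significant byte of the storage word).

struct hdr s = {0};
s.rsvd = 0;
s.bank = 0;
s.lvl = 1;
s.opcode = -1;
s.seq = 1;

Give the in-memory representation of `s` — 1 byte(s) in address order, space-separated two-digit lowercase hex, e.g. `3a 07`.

0f

[6+:2] rsvd=0 & 0x3 = 0x0; word=0x00
[5+:1] bank=0 & 0x1 = 0x0; word=0x00
[3+:2] lvl=1 & 0x3 = 0x1; word=0x08
[1+:2] opcode=-1 & 0x3 = 0x3; word=0x0e
[0+:1] seq=1 & 0x1 = 0x1; word=0x0f
word = 0x0f → big-endian bytes:
  [0]=0x0f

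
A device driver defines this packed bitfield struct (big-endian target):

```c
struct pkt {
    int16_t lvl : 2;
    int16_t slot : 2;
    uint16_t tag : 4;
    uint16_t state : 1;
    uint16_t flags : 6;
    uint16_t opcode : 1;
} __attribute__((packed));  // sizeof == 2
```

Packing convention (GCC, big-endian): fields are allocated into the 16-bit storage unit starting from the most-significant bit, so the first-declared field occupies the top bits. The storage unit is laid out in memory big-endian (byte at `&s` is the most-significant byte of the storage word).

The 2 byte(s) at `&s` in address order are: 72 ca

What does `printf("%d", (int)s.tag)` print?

[0]=0x72 [1]=0xca (big-endian) → word 0x72ca
lvl [14+:2] = (word>>14) & 0x3 = 1
slot [12+:2] = (word>>12) & 0x3 = 3
tag [8+:4] = (word>>8) & 0xf = 2  ←
state [7+:1] = (word>>7) & 0x1 = 1
flags [1+:6] = (word>>1) & 0x3f = 37
opcode [0+:1] = (word>>0) & 0x1 = 0

2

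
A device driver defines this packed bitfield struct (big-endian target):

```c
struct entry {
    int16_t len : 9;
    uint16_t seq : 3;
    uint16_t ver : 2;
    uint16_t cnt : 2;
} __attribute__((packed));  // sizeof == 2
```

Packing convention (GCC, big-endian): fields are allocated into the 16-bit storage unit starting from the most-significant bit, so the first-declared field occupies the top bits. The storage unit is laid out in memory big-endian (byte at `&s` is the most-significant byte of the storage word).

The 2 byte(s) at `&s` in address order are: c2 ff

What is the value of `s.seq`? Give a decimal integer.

[0]=0xc2 [1]=0xff (big-endian) → word 0xc2ff
len:9 @ bit 7 → (0xc2ff>>7)&0x1ff = 0x185
seq:3 @ bit 4 → (0xc2ff>>4)&0x7 = 0x7  ←
ver:2 @ bit 2 → (0xc2ff>>2)&0x3 = 0x3
cnt:2 @ bit 0 → (0xc2ff>>0)&0x3 = 0x3

7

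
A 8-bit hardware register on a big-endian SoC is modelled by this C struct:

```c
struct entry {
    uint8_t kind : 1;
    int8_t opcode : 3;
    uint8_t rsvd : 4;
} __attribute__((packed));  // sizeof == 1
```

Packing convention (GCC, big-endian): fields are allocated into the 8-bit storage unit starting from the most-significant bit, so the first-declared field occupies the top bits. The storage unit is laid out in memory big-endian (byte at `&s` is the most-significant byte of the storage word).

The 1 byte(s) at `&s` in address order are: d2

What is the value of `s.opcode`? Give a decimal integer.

[0]=0xd2 (big-endian) → word 0xd2
kind [7+:1] = (word>>7) & 0x1 = 1
opcode [4+:3] = (word>>4) & 0x7 = 5  ←
rsvd [0+:4] = (word>>0) & 0xf = 2
opcode signed 3b, MSB=1: 5 - 8 = -3

-3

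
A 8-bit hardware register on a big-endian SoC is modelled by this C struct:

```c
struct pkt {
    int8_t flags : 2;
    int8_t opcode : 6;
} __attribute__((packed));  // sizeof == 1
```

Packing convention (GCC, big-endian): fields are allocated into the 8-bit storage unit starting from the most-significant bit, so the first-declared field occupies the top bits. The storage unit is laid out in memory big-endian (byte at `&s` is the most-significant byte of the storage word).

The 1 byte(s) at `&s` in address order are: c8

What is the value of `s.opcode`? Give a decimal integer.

[0]=0xc8 (big-endian) → word 0xc8
flags:2 @ bit 6 → (0xc8>>6)&0x3 = 0x3
opcode:6 @ bit 0 → (0xc8>>0)&0x3f = 0x8  ←
opcode signed 6b, MSB=0: value = 8

8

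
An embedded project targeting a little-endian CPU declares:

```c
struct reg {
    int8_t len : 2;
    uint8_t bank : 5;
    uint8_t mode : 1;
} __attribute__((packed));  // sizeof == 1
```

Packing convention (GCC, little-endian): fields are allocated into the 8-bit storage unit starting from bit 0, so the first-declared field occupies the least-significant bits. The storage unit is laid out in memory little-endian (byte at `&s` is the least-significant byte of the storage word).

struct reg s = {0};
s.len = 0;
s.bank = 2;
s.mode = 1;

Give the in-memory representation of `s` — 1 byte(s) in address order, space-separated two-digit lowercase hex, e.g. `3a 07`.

88

len (2b) val=0 bits=0x0 at bit 0: 0x00
bank (5b) val=2 bits=0x2 at bit 2: 0x08
mode (1b) val=1 bits=0x1 at bit 7: 0x88
word = 0x88 → little-endian bytes:
  [0]=0x88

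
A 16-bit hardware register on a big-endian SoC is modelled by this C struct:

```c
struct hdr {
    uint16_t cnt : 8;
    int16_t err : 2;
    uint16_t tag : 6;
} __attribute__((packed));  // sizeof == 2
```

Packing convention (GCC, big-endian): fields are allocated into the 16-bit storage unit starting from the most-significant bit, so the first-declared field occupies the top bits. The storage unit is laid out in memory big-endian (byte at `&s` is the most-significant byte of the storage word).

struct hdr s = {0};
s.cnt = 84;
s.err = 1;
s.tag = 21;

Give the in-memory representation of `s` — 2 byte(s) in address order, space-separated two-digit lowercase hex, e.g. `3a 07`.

cnt (8b) val=84 bits=0x54 at bit 8: 0x5400
err (2b) val=1 bits=0x1 at bit 6: 0x5440
tag (6b) val=21 bits=0x15 at bit 0: 0x5455
word = 0x5455 → big-endian bytes:
  [0]=0x54  [1]=0x55

54 55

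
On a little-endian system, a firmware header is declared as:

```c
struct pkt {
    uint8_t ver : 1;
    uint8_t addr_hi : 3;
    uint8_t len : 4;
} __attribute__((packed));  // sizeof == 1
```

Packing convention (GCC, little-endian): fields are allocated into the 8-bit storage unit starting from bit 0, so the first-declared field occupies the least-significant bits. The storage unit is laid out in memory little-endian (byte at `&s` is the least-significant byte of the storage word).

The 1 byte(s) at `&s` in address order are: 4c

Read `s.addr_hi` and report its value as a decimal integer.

[0]=0x4c (little-endian) → word 0x4c
ver:1 @ bit 0 → (0x4c>>0)&0x1 = 0x0
addr_hi:3 @ bit 1 → (0x4c>>1)&0x7 = 0x6  ←
len:4 @ bit 4 → (0x4c>>4)&0xf = 0x4

6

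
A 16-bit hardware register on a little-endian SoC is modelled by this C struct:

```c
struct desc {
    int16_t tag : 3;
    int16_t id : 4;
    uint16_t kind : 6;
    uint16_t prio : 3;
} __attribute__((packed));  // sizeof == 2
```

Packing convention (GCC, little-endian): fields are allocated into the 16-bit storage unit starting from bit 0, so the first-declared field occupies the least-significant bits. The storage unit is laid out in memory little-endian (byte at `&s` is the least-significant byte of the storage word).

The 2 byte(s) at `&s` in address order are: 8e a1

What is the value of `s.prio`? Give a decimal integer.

[0]=0x8e [1]=0xa1 (little-endian) → word 0xa18e
tag [0+:3] = (word>>0) & 0x7 = 6
id [3+:4] = (word>>3) & 0xf = 1
kind [7+:6] = (word>>7) & 0x3f = 3
prio [13+:3] = (word>>13) & 0x7 = 5  ←

5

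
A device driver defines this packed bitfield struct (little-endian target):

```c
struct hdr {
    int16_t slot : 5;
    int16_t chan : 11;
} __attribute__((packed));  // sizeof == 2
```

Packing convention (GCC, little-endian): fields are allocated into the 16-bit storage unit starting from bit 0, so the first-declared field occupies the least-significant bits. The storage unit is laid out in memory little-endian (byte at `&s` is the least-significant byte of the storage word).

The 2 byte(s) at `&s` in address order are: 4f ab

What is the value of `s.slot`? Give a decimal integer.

15

[0]=0x4f [1]=0xab (little-endian) → word 0xab4f
slot [0+:5] = (word>>0) & 0x1f = 15  ←
chan [5+:11] = (word>>5) & 0x7ff = 1370
slot signed 5b, MSB=0: value = 15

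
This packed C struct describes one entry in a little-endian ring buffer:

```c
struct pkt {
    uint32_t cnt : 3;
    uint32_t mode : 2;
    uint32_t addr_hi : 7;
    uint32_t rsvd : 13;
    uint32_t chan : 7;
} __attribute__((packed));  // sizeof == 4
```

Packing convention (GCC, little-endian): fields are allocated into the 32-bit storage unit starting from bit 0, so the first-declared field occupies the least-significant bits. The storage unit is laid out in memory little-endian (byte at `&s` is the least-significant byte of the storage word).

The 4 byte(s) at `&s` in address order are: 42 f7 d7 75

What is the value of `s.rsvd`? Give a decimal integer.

[0]=0x42 [1]=0xf7 [2]=0xd7 [3]=0x75 (little-endian) → word 0x75d7f742
cnt:3 @ bit 0 → (0x75d7f742>>0)&0x7 = 0x2
mode:2 @ bit 3 → (0x75d7f742>>3)&0x3 = 0x0
addr_hi:7 @ bit 5 → (0x75d7f742>>5)&0x7f = 0x3a
rsvd:13 @ bit 12 → (0x75d7f742>>12)&0x1fff = 0x1d7f  ←
chan:7 @ bit 25 → (0x75d7f742>>25)&0x7f = 0x3a

7551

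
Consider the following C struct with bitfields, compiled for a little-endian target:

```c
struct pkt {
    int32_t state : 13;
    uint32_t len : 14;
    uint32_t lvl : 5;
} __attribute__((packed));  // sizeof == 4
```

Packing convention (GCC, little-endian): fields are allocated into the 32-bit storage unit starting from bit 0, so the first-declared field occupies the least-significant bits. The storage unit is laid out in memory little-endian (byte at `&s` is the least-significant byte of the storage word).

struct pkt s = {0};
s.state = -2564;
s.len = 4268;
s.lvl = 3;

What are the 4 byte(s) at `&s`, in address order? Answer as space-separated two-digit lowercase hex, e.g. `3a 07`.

[0+:13] state=-2564 & 0x1fff = 0x15fc; word=0x000015fc
[13+:14] len=4268 & 0x3fff = 0x10ac; word=0x021595fc
[27+:5] lvl=3 & 0x1f = 0x3; word=0x1a1595fc
word = 0x1a1595fc → little-endian bytes:
  [0]=0xfc  [1]=0x95  [2]=0x15  [3]=0x1a

fc 95 15 1a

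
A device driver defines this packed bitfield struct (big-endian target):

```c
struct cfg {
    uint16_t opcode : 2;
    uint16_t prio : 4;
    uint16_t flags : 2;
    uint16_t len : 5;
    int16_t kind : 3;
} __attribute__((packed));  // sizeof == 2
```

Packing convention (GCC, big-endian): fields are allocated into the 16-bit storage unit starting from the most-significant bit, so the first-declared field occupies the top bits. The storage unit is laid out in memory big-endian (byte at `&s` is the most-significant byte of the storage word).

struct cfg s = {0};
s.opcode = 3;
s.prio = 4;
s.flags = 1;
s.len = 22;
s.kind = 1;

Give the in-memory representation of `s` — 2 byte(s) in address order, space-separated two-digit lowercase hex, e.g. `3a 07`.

opcode (2b) val=3 bits=0x3 at bit 14: 0xc000
prio (4b) val=4 bits=0x4 at bit 10: 0xd000
flags (2b) val=1 bits=0x1 at bit 8: 0xd100
len (5b) val=22 bits=0x16 at bit 3: 0xd1b0
kind (3b) val=1 bits=0x1 at bit 0: 0xd1b1
word = 0xd1b1 → big-endian bytes:
  [0]=0xd1  [1]=0xb1

d1 b1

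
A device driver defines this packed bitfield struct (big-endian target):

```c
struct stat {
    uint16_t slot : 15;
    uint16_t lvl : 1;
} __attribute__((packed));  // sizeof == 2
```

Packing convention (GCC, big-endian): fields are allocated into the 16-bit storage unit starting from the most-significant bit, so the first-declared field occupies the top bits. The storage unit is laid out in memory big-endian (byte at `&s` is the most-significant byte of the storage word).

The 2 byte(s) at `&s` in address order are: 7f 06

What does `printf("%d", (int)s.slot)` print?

[0]=0x7f [1]=0x06 (big-endian) → word 0x7f06
slot:15 @ bit 1 → (0x7f06>>1)&0x7fff = 0x3f83  ←
lvl:1 @ bit 0 → (0x7f06>>0)&0x1 = 0x0

16259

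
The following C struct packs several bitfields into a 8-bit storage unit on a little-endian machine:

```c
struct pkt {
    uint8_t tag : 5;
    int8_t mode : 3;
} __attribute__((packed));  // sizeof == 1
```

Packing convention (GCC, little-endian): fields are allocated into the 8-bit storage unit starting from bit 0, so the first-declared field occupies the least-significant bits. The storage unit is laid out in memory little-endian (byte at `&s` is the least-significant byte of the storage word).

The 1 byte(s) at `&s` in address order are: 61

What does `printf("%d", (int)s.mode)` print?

3

[0]=0x61 (little-endian) → word 0x61
tag [0+:5] = (word>>0) & 0x1f = 1
mode [5+:3] = (word>>5) & 0x7 = 3  ←
mode signed 3b, MSB=0: value = 3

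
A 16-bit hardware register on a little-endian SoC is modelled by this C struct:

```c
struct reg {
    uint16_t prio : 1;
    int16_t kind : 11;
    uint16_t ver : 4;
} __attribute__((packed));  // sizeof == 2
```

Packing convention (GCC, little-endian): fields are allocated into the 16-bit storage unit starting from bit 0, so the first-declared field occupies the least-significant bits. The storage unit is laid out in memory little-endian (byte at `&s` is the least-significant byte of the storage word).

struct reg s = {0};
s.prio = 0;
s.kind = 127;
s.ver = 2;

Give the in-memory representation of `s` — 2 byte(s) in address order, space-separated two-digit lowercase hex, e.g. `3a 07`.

prio:1 = 0 → 0x0 << 0 → word 0x0000
kind:11 = 127 → 0x7f << 1 → word 0x00fe
ver:4 = 2 → 0x2 << 12 → word 0x20fe
word = 0x20fe → little-endian bytes:
  [0]=0xfe  [1]=0x20

fe 20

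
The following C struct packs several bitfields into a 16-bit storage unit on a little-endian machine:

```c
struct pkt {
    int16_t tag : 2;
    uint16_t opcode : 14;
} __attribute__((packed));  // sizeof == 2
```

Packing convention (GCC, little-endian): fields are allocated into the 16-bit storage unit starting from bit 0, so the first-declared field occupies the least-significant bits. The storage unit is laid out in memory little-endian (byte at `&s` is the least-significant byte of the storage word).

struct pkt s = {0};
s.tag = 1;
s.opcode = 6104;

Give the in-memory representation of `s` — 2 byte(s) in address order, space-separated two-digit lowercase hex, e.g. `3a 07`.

tag (2b) val=1 bits=0x1 at bit 0: 0x0001
opcode (14b) val=6104 bits=0x17d8 at bit 2: 0x5f61
word = 0x5f61 → little-endian bytes:
  [0]=0x61  [1]=0x5f

61 5f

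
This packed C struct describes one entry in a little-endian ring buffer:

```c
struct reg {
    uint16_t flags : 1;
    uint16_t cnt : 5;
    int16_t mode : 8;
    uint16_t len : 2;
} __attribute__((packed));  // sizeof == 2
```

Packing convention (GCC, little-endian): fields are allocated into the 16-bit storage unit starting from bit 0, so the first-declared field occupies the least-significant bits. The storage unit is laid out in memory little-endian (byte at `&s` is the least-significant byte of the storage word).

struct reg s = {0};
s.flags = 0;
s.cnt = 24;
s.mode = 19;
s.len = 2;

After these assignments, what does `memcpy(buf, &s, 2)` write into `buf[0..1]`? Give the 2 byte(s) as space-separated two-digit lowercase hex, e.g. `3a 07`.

f0 84

flags (1b) val=0 bits=0x0 at bit 0: 0x0000
cnt (5b) val=24 bits=0x18 at bit 1: 0x0030
mode (8b) val=19 bits=0x13 at bit 6: 0x04f0
len (2b) val=2 bits=0x2 at bit 14: 0x84f0
word = 0x84f0 → little-endian bytes:
  [0]=0xf0  [1]=0x84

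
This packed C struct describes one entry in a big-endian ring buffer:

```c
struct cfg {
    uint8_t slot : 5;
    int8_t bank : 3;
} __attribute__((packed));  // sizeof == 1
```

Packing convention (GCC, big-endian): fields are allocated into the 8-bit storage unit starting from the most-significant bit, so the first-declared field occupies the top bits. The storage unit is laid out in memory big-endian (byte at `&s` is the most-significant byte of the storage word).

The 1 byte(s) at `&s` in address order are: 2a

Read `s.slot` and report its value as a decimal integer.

[0]=0x2a (big-endian) → word 0x2a
slot [3+:5] = (word>>3) & 0x1f = 5  ←
bank [0+:3] = (word>>0) & 0x7 = 2

5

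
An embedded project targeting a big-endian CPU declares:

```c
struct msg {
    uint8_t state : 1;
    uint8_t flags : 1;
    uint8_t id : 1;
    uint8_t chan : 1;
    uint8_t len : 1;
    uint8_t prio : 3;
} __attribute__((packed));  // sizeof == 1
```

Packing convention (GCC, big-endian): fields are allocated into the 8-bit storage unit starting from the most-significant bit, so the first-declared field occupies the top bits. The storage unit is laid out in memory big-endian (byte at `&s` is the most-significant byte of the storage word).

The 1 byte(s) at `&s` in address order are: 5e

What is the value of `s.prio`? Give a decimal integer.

6

[0]=0x5e (big-endian) → word 0x5e
state:1 @ bit 7 → (0x5e>>7)&0x1 = 0x0
flags:1 @ bit 6 → (0x5e>>6)&0x1 = 0x1
id:1 @ bit 5 → (0x5e>>5)&0x1 = 0x0
chan:1 @ bit 4 → (0x5e>>4)&0x1 = 0x1
len:1 @ bit 3 → (0x5e>>3)&0x1 = 0x1
prio:3 @ bit 0 → (0x5e>>0)&0x7 = 0x6  ←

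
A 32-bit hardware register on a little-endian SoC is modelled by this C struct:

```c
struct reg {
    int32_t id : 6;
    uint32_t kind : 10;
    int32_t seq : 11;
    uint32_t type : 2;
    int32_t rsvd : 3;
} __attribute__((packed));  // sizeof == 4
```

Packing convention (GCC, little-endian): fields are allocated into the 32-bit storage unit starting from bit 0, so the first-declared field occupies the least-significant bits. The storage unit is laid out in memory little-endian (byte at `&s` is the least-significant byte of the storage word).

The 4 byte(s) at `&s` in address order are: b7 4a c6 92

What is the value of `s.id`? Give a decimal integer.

[0]=0xb7 [1]=0x4a [2]=0xc6 [3]=0x92 (little-endian) → word 0x92c64ab7
id [0+:6] = (word>>0) & 0x3f = 55  ←
kind [6+:10] = (word>>6) & 0x3ff = 298
seq [16+:11] = (word>>16) & 0x7ff = 710
type [27+:2] = (word>>27) & 0x3 = 2
rsvd [29+:3] = (word>>29) & 0x7 = 4
id signed 6b, MSB=1: 55 - 64 = -9

-9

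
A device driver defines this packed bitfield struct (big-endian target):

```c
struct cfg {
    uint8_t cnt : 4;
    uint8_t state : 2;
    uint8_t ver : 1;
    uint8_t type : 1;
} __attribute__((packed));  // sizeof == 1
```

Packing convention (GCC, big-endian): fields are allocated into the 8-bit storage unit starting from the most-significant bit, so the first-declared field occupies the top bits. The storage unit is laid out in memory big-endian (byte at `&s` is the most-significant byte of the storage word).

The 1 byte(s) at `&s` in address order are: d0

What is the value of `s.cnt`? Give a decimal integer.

[0]=0xd0 (big-endian) → word 0xd0
cnt:4 @ bit 4 → (0xd0>>4)&0xf = 0xd  ←
state:2 @ bit 2 → (0xd0>>2)&0x3 = 0x0
ver:1 @ bit 1 → (0xd0>>1)&0x1 = 0x0
type:1 @ bit 0 → (0xd0>>0)&0x1 = 0x0

13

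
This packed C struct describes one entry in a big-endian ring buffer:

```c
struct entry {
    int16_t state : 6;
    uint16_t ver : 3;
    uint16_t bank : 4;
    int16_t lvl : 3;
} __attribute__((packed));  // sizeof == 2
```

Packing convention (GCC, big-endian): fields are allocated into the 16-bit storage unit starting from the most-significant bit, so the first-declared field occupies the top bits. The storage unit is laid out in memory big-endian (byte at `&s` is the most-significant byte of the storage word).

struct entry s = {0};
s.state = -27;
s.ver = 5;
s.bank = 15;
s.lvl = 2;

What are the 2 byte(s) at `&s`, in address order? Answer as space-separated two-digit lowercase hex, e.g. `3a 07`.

96 fa

[10+:6] state=-27 & 0x3f = 0x25; word=0x9400
[7+:3] ver=5 & 0x7 = 0x5; word=0x9680
[3+:4] bank=15 & 0xf = 0xf; word=0x96f8
[0+:3] lvl=2 & 0x7 = 0x2; word=0x96fa
word = 0x96fa → big-endian bytes:
  [0]=0x96  [1]=0xfa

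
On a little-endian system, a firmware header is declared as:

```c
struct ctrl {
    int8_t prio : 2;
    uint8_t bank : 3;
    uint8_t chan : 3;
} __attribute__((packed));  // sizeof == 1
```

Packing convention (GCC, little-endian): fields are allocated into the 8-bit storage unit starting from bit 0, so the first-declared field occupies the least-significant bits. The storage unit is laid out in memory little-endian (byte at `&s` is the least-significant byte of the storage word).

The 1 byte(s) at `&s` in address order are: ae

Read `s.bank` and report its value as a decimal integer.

3

[0]=0xae (little-endian) → word 0xae
prio [0+:2] = (word>>0) & 0x3 = 2
bank [2+:3] = (word>>2) & 0x7 = 3  ←
chan [5+:3] = (word>>5) & 0x7 = 5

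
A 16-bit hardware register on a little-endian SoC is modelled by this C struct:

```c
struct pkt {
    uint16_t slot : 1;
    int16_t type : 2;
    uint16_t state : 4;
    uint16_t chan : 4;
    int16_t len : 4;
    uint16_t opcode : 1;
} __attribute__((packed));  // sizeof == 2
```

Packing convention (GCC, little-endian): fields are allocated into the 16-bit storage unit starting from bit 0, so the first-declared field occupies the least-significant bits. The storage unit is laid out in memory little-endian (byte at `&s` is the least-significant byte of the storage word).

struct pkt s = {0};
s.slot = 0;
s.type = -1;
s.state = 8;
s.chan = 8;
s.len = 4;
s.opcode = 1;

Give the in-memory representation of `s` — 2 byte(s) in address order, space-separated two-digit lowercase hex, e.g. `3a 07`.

46 a4

slot:1 = 0 → 0x0 << 0 → word 0x0000
type:2 = -1 → 0x3 << 1 → word 0x0006
state:4 = 8 → 0x8 << 3 → word 0x0046
chan:4 = 8 → 0x8 << 7 → word 0x0446
len:4 = 4 → 0x4 << 11 → word 0x2446
opcode:1 = 1 → 0x1 << 15 → word 0xa446
word = 0xa446 → little-endian bytes:
  [0]=0x46  [1]=0xa4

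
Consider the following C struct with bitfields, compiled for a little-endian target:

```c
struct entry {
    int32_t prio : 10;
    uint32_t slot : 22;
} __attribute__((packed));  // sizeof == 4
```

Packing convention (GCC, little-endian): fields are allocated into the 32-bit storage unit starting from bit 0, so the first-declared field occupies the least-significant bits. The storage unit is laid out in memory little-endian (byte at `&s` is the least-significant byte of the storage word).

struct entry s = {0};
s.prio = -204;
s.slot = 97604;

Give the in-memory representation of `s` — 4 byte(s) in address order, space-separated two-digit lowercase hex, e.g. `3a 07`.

prio:10 = -204 → 0x334 << 0 → word 0x00000334
slot:22 = 97604 → 0x17d44 << 10 → word 0x05f51334
word = 0x05f51334 → little-endian bytes:
  [0]=0x34  [1]=0x13  [2]=0xf5  [3]=0x05

34 13 f5 05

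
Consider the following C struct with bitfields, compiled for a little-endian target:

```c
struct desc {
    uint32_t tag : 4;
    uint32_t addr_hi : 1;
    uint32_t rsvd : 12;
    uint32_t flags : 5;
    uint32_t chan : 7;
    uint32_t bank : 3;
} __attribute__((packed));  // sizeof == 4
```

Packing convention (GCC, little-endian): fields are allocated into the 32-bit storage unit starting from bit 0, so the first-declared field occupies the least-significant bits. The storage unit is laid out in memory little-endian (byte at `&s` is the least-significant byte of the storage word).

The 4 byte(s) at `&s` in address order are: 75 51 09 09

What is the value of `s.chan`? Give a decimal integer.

36

[0]=0x75 [1]=0x51 [2]=0x09 [3]=0x09 (little-endian) → word 0x09095175
tag:4 @ bit 0 → (0x09095175>>0)&0xf = 0x5
addr_hi:1 @ bit 4 → (0x09095175>>4)&0x1 = 0x1
rsvd:12 @ bit 5 → (0x09095175>>5)&0xfff = 0xa8b
flags:5 @ bit 17 → (0x09095175>>17)&0x1f = 0x4
chan:7 @ bit 22 → (0x09095175>>22)&0x7f = 0x24  ←
bank:3 @ bit 29 → (0x09095175>>29)&0x7 = 0x0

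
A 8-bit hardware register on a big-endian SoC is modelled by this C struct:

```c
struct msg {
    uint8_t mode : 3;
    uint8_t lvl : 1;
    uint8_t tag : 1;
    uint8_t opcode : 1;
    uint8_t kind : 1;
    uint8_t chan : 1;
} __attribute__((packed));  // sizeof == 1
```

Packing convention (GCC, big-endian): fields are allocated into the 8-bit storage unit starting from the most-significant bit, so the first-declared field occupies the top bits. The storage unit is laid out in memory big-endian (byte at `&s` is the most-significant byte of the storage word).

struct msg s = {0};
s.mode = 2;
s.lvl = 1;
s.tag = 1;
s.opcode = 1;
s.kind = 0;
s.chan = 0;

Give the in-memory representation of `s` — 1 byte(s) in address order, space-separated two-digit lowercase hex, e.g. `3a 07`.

5c

mode:3 = 2 → 0x2 << 5 → word 0x40
lvl:1 = 1 → 0x1 << 4 → word 0x50
tag:1 = 1 → 0x1 << 3 → word 0x58
opcode:1 = 1 → 0x1 << 2 → word 0x5c
kind:1 = 0 → 0x0 << 1 → word 0x5c
chan:1 = 0 → 0x0 << 0 → word 0x5c
word = 0x5c → big-endian bytes:
  [0]=0x5c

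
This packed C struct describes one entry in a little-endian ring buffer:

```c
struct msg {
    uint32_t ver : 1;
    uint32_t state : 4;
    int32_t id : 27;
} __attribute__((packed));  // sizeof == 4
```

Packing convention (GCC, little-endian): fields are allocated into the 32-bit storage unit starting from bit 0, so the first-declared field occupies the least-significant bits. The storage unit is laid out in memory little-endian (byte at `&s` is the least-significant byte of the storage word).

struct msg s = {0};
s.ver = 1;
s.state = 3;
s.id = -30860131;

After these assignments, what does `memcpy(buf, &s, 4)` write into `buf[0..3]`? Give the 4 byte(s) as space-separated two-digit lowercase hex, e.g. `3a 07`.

ver (1b) val=1 bits=0x1 at bit 0: 0x00000001
state (4b) val=3 bits=0x3 at bit 1: 0x00000007
id (27b) val=-30860131 bits=0x6291c9d at bit 5: 0xc52393a7
word = 0xc52393a7 → little-endian bytes:
  [0]=0xa7  [1]=0x93  [2]=0x23  [3]=0xc5

a7 93 23 c5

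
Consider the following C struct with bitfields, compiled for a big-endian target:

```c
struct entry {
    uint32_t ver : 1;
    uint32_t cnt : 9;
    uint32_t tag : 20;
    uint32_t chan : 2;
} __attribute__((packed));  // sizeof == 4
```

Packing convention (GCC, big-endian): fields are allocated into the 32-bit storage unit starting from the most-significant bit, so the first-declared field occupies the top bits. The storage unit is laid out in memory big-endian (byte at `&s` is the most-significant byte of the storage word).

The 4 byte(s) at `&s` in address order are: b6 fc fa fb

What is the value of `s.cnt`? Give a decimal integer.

219

[0]=0xb6 [1]=0xfc [2]=0xfa [3]=0xfb (big-endian) → word 0xb6fcfafb
ver:1 @ bit 31 → (0xb6fcfafb>>31)&0x1 = 0x1
cnt:9 @ bit 22 → (0xb6fcfafb>>22)&0x1ff = 0xdb  ←
tag:20 @ bit 2 → (0xb6fcfafb>>2)&0xfffff = 0xf3ebe
chan:2 @ bit 0 → (0xb6fcfafb>>0)&0x3 = 0x3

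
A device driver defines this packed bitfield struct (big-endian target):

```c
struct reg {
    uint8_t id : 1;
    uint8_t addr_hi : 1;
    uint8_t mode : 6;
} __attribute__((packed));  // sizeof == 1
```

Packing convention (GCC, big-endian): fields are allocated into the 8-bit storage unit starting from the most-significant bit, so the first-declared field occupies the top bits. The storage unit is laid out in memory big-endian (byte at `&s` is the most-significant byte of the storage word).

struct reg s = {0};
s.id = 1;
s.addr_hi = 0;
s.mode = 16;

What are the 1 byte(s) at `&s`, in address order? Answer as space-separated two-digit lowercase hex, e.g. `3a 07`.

id:1 = 1 → 0x1 << 7 → word 0x80
addr_hi:1 = 0 → 0x0 << 6 → word 0x80
mode:6 = 16 → 0x10 << 0 → word 0x90
word = 0x90 → big-endian bytes:
  [0]=0x90

90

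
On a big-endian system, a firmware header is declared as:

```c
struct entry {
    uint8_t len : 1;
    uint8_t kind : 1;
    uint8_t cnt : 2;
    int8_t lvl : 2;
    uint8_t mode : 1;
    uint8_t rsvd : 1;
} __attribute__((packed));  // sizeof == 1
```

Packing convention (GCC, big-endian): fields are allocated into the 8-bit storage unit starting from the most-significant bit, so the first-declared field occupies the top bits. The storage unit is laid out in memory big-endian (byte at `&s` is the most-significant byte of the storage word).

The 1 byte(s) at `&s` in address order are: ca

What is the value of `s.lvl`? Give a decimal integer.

-2

[0]=0xca (big-endian) → word 0xca
len [7+:1] = (word>>7) & 0x1 = 1
kind [6+:1] = (word>>6) & 0x1 = 1
cnt [4+:2] = (word>>4) & 0x3 = 0
lvl [2+:2] = (word>>2) & 0x3 = 2  ←
mode [1+:1] = (word>>1) & 0x1 = 1
rsvd [0+:1] = (word>>0) & 0x1 = 0
lvl signed 2b, MSB=1: 2 - 4 = -2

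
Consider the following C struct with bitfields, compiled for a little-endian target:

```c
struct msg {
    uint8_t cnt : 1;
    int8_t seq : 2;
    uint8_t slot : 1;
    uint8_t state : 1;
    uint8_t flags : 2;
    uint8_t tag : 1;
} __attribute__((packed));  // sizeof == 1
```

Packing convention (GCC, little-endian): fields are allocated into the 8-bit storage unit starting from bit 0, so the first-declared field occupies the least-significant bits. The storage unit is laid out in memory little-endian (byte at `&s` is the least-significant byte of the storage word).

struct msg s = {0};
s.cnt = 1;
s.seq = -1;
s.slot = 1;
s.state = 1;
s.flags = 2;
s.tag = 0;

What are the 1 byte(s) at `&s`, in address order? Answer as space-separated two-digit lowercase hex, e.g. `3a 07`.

cnt (1b) val=1 bits=0x1 at bit 0: 0x01
seq (2b) val=-1 bits=0x3 at bit 1: 0x07
slot (1b) val=1 bits=0x1 at bit 3: 0x0f
state (1b) val=1 bits=0x1 at bit 4: 0x1f
flags (2b) val=2 bits=0x2 at bit 5: 0x5f
tag (1b) val=0 bits=0x0 at bit 7: 0x5f
word = 0x5f → little-endian bytes:
  [0]=0x5f

5f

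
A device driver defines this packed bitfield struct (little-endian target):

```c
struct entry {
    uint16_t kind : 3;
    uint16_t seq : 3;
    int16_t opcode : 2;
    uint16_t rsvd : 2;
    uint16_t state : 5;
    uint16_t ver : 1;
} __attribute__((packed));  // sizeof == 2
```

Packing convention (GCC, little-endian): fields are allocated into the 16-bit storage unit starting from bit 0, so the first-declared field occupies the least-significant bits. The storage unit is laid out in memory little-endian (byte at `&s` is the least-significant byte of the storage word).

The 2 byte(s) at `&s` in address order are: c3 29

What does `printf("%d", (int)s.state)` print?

10

[0]=0xc3 [1]=0x29 (little-endian) → word 0x29c3
kind [0+:3] = (word>>0) & 0x7 = 3
seq [3+:3] = (word>>3) & 0x7 = 0
opcode [6+:2] = (word>>6) & 0x3 = 3
rsvd [8+:2] = (word>>8) & 0x3 = 1
state [10+:5] = (word>>10) & 0x1f = 10  ←
ver [15+:1] = (word>>15) & 0x1 = 0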